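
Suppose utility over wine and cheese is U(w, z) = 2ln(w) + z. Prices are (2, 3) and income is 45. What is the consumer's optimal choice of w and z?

w* = 3, z* = 13

MU_w = 2/w, MU_z = 1.
MRS = 2/w ÷ 1.
Tangency: set MRS = p_w/p_z = 2/3.
MRS depends only on w: 2/w = 2/3 ⇒ w* = 2/(2/3) = 3.
From the budget, 3·z = 45 − 2·3 = 39, so z* = 13.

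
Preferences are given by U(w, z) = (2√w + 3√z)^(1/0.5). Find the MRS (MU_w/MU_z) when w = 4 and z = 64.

MRS = 8/3

For CES with ρ = 0.5, MRS = (2/3)·√(z/w).
At (4, 64): MRS = 8/3.
That is, one extra unit of w is worth 8/3 units of z at the margin.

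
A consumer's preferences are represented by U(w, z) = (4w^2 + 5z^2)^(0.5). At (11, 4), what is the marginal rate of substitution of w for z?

MRS = 2.2

For CES with ρ = 2, MRS = (4/5)·(z/w)^(-1).
At (11, 4): MRS = 2.2.
That is, one extra unit of w is worth 2.2 units of z at the margin.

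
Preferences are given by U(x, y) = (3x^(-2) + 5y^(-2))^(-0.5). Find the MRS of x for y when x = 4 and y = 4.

MRS = 0.6

For CES with ρ = -2, MRS = (3/5)·(y/x)^3.
At (4, 4): MRS = 0.6.
That is, one extra unit of x is worth 0.6 units of y at the margin.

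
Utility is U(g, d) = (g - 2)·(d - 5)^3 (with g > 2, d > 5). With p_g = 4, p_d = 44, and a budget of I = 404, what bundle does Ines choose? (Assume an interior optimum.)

MU_g = (d−5)^3, MU_d = 3·(g−2)·(d−5)^2.
MRS = (1/3)·(d−5)/(g−2).
Tangency: set MRS = p_g/p_d = 4/44 = 1/11.
So (1/3)·(d − 5)/(g − 2) = 1/11, i.e. (d − 5) = (3/11)·(g − 2).
Rewrite the budget in excess-of-subsistence terms: 4·(g − 2) + 44·(d − 5) = 404 − 4·2 − 44·5 = 176.
Substituting, 16·(g − 2) = 176, so g − 2 = 11 and g* = 13.
Then d − 5 = (3/11)·11 = 3, so d* = 8.

g* = 13, d* = 8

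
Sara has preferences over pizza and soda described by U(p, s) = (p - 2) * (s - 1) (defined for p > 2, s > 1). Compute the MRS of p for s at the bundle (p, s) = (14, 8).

MRS = 7/12

MU_p = (s−1), MU_s = (p−2).
MRS = (s−1)/(p−2).
At (14, 8): MRS = 7/12.
That is, one extra unit of p is worth 7/12 units of s at the margin.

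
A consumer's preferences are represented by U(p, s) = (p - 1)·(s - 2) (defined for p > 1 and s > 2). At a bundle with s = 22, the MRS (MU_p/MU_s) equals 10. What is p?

p = 3

MU_p = (s−2), MU_s = (p−1).
MRS = (s−2)/(p−1).
Substitute s = 22: MRS = 20/(p − 1). Setting this equal to 10 gives p − 1 = 20/10 = 2, so p = 3.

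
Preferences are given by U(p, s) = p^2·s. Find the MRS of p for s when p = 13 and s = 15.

MU_p = 2·p·s and MU_s = p^2.
MRS = MU_p/MU_s = (2/1)·s/p.
At (13, 15): MRS = 30/13.
That is, one extra unit of p is worth 30/13 units of s at the margin.

MRS = 30/13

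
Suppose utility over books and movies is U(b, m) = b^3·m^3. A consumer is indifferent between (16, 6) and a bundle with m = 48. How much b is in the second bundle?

b = 2

U(16, 6) = 884736.
Set U(b, 48) = 884736 and solve.
With m = 48: 48^3 = 110592, so b^3 = 884736/110592 = 8; taking the cube root, b = 2.
Check: U(2, 48) = 884736.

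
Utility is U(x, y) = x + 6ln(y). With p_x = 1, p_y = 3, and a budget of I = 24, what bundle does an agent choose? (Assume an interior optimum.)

MU_x = 1, MU_y = 6/y.
MRS = 1 ÷ (6/y).
Tangency: set MRS = p_x/p_y = 1/3.
MRS depends only on y: (1/6)·y = 1/3 ⇒ y* = (1/3)/(1/6) = 2.
From the budget, 1·x = 24 − 3·2 = 18, so x* = 18.

x* = 18, y* = 2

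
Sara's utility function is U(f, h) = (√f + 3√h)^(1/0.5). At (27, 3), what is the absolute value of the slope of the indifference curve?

MRS = 1/9

For CES with ρ = 0.5, MRS = (1/3)·√(h/f).
At (27, 3): MRS = 1/9.
So at (27, 3) the consumer would give up 1/9 units of h for one more unit of f.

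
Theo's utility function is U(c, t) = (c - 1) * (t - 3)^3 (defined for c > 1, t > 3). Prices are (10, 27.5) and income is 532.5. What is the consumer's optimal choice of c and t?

c* = 12, t* = 15

MU_c = (t−3)^3, MU_t = 3·(c−1)·(t−3)^2.
MRS = (1/3)·(t−3)/(c−1).
Tangency: set MRS = p_c/p_t = 10/27.5 = 4/11.
So (1/3)·(t − 3)/(c − 1) = 4/11, i.e. (t − 3) = (12/11)·(c − 1).
Rewrite the budget in excess-of-subsistence terms: 10·(c − 1) + 27.5·(t − 3) = 532.5 − 10·1 − 27.5·3 = 440.
Substituting, 40·(c − 1) = 440, so c − 1 = 11 and c* = 12.
Then t − 3 = (12/11)·11 = 12, so t* = 15.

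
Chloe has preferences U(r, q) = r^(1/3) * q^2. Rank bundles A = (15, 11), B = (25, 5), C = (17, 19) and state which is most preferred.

Evaluate utility at each bundle:
U(A) = 298.412.
U(B) = 73.100.
U(C) = 928.233.
Highest utility is C, so C ≻ A ≻ B.

Bundle C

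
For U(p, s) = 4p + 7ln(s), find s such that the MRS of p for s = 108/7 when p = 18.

s = 27

MU_p = 4, MU_s = 7/s.
MRS = 4 ÷ (7/s).
MRS depends only on s: (4/7)·s = 108/7 ⇒ s = (108/7)/(4/7) = 27.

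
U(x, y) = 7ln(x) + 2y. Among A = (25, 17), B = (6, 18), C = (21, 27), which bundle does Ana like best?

Evaluate utility at each bundle:
U(A) = 56.532.
U(B) = 48.542.
U(C) = 75.312.
Highest utility is C, so C ≻ A ≻ B.

Bundle C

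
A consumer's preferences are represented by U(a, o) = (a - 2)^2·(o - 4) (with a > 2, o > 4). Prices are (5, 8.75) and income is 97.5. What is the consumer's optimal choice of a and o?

MU_a = 2·(a−2)·(o−4), MU_o = (a−2)^2.
MRS = (2/1)·(o−4)/(a−2).
Tangency: set MRS = p_a/p_o = 5/8.75 = 4/7.
So (2/1)·(o − 4)/(a − 2) = 4/7, i.e. (o − 4) = (2/7)·(a − 2).
Rewrite the budget in excess-of-subsistence terms: 5·(a − 2) + 8.75·(o − 4) = 97.5 − 5·2 − 8.75·4 = 52.5.
Substituting, 7.5·(a − 2) = 52.5, so a − 2 = 7 and a* = 9.
Then o − 4 = (2/7)·7 = 2, so o* = 6.

a* = 9, o* = 6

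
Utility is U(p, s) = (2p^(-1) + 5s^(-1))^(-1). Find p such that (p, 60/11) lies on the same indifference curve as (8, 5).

p = 6

U depends on (p, s) only through S = 2p^(-1) + 5s^(-1), so equal utility means equal S. At (8, 5): S = 1.25.
With s = 60/11: 5·(60/11)^(-1) = 11/12, so 2p^(-1) = 1.25 − 11/12 = 1/3, i.e. p^(-1) = 1/6.
Hence p = 1/(1/6) = 6.
Check: U(6, 60/11) = 0.8.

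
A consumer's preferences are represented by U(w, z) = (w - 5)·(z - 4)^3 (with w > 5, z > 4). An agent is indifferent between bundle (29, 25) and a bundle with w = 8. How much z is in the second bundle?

U(29, 25) = 222264.
Set U(8, z) = 222264 and solve.
With w = 8: (8 − 5) = 3, so (z − 4)^3 = 222264/3 = 74088.
Taking the cube root (with z > 4): z − 4 = 42, so z = 46.
Check: U(8, 46) = 222264.

z = 46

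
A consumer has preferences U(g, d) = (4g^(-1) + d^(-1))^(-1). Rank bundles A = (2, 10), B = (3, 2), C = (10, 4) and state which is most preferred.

Evaluate utility at each bundle:
U(A) = 0.476.
U(B) = 0.545.
U(C) = 1.538.
Highest utility is C, so C ≻ B ≻ A.

Bundle C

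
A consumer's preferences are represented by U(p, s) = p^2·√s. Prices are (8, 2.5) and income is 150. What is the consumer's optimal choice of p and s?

p* = 15, s* = 12

MU_p = 2·p·√s and MU_s = 0.5·p^2·s^(-0.5).
MRS = MU_p/MU_s = (4)·s/p.
Tangency: set MRS = p_p/p_s = 8/2.5 = 3.2.
So (4)·s/p = 3.2, i.e. s = 0.8·p.
Substitute into the budget 8·p + 2.5·s = 150: 10·p = 150, so p* = 15.
Then s* = 0.8·15 = 12.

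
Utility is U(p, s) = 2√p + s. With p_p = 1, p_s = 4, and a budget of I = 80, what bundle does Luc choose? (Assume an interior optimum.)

p* = 16, s* = 16

MU_p = 2/(2√p), MU_s = 1.
MRS = 2/(2√p) ÷ 1.
Tangency: set MRS = p_p/p_s = 1/4 = 0.25.
MRS depends only on p: 1/√p = 0.25 ⇒ √p = 1/0.25 = 4 ⇒ p* = 16.
From the budget, 4·s = 80 − 1·16 = 64, so s* = 16.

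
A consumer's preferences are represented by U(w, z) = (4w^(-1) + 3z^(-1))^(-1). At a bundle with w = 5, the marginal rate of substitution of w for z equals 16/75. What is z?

For CES with ρ = -1, MRS = (4/3)·(z/w)^2.
Setting (4/3)·(z/5)^2 = 16/75 gives (z/5)^2 = 4/25, so z/5 = 0.4 and z = 2.

z = 2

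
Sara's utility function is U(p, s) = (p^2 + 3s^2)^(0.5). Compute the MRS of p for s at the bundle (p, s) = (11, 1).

MRS = 11/3

For CES with ρ = 2, MRS = (1/3)·(s/p)^(-1).
At (11, 1): MRS = 11/3.
The indifference curve has slope −11/3 at this bundle.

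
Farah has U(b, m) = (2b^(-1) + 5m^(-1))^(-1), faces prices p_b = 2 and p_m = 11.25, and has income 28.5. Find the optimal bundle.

For CES with ρ = -1, MRS = (2/5)·(m/b)^2.
Tangency: set MRS = p_b/p_m = 2/11.25 = 8/45.
So (m/b)^2 = 4/9; taking the square root, m/b = 2/3, i.e. m = (2/3)·b.
Substitute into the budget 2·b + 11.25·m = 28.5: 9.5·b = 28.5, so b* = 3 and m* = (2/3)·3 = 2.

b* = 3, m* = 2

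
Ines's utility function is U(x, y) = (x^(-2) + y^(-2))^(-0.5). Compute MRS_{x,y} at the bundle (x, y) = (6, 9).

MRS = 3.375

For CES with ρ = -2, MRS = (y/x)^3.
At (6, 9): MRS = 3.375.
The indifference curve has slope −3.375 at this bundle.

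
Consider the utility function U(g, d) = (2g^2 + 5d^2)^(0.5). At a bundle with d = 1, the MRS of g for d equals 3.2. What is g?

g = 8

For CES with ρ = 2, MRS = (2/5)·(d/g)^(-1).
Setting (2/5)·(1/g)^(-1) = 3.2 gives (1/g)^(-1) = 8, so 1/g = 0.125 and g = 8.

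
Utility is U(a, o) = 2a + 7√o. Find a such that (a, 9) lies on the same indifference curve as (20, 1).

a = 13

U(20, 1) = 47.
Set U(a, 9) = 47 and solve.
With o = 9: √9 = 3, so 2a = 47 − 7·3 = 26 and a = 13.
Check: U(13, 9) = 47.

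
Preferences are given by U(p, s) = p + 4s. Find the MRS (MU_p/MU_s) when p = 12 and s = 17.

MRS = 0.25

MU_p = 1, MU_s = 4, so MRS = 1/4 = 0.25 at every bundle.
At (12, 17): MRS = 0.25.
That is, one extra unit of p is worth 0.25 units of s at the margin.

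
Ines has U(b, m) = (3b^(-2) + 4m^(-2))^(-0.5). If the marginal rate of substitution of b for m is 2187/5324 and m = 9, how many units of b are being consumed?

For CES with ρ = -2, MRS = (3/4)·(m/b)^3.
Setting (3/4)·(9/b)^3 = 2187/5324 gives (9/b)^3 = 729/1331, so 9/b = 9/11 and b = 11.

b = 11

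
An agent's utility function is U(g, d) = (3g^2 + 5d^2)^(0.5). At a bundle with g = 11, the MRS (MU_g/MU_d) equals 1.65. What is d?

For CES with ρ = 2, MRS = (3/5)·(d/g)^(-1).
Setting (3/5)·(d/11)^(-1) = 1.65 gives (d/11)^(-1) = 2.75, so d/11 = 4/11 and d = 4.

d = 4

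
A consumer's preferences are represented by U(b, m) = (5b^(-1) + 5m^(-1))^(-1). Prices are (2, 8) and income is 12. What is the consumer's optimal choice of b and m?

b* = 2, m* = 1

For CES with ρ = -1, MRS = (m/b)^2.
Tangency: set MRS = p_b/p_m = 2/8 = 0.25.
So (m/b)^2 = 0.25; taking the square root, m/b = 0.5, i.e. m = 0.5·b.
Substitute into the budget 2·b + 8·m = 12: 6·b = 12, so b* = 2 and m* = 0.5·2 = 1.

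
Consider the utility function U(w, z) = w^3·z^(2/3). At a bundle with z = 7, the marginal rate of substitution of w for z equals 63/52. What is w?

MU_w = 3·w^2·z^(2/3) and MU_z = 2/3·w^3·z^(-1/3).
MRS = MU_w/MU_z = (4.5)·z/w.
Substitute z = 7: MRS = 31.5/w. Setting 31.5/w = 63/52 gives w = 31.5/(63/52) = 26.

w = 26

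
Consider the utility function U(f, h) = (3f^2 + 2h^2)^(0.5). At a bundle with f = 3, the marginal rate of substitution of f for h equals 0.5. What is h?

For CES with ρ = 2, MRS = (3/2)·(h/f)^(-1).
Setting (3/2)·(h/3)^(-1) = 0.5 gives (h/3)^(-1) = 1/3, so h/3 = 3 and h = 9.

h = 9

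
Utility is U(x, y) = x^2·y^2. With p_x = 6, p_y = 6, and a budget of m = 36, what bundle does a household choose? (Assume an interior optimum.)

x* = 3, y* = 3

MU_x = 2·x·y^2 and MU_y = 2·x^2·y.
MRS = MU_x/MU_y = y/x.
Tangency: set MRS = p_x/p_y = 6/6 = 1.
So y/x = 1, i.e. y = x.
Substitute into the budget 6·x + 6·y = 36: 12·x = 36, so x* = 3.
Then y* = 3.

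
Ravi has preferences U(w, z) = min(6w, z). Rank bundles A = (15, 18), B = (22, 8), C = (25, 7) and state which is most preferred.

Evaluate utility at each bundle:
U(A) = 18.
U(B) = 8.
U(C) = 7.
Highest utility is A, so A ≻ B ≻ C.

Bundle A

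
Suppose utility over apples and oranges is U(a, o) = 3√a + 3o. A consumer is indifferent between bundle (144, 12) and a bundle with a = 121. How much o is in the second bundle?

o = 13

U(144, 12) = 72.
Set U(121, o) = 72 and solve.
With a = 121: √121 = 11, so 3o = 72 − 3·11 = 39 and o = 13.
Check: U(121, 13) = 72.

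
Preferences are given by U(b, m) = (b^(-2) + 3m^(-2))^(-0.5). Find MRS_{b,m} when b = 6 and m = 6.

For CES with ρ = -2, MRS = (1/3)·(m/b)^3.
At (6, 6): MRS = 1/3.
That is, one extra unit of b is worth 1/3 units of m at the margin.

MRS = 1/3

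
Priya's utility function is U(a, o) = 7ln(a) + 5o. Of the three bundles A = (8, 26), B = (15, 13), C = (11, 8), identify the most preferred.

Bundle A

Evaluate utility at each bundle:
U(A) = 144.556.
U(B) = 83.956.
U(C) = 56.785.
Highest utility is A, so A ≻ B ≻ C.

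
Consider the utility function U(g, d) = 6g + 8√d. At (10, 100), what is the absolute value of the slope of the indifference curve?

MRS = 15

MU_g = 6, MU_d = 8/(2√d).
MRS = 6 ÷ (8/(2√d)).
At (10, 100): MRS = 15.
The indifference curve has slope −15 at this bundle.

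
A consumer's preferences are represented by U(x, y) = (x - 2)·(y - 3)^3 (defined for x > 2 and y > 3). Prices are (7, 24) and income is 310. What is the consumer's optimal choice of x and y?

MU_x = (y−3)^3, MU_y = 3·(x−2)·(y−3)^2.
MRS = (1/3)·(y−3)/(x−2).
Tangency: set MRS = p_x/p_y = 7/24.
So (1/3)·(y − 3)/(x − 2) = 7/24, i.e. (y − 3) = 0.875·(x − 2).
Rewrite the budget in excess-of-subsistence terms: 7·(x − 2) + 24·(y − 3) = 310 − 7·2 − 24·3 = 224.
Substituting, 28·(x − 2) = 224, so x − 2 = 8 and x* = 10.
Then y − 3 = 0.875·8 = 7, so y* = 10.

x* = 10, y* = 10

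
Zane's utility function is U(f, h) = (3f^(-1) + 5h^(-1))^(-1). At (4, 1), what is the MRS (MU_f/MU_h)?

For CES with ρ = -1, MRS = (3/5)·(h/f)^2.
At (4, 1): MRS = 3/80.
So at (4, 1) the consumer would give up 3/80 units of h for one more unit of f.

MRS = 3/80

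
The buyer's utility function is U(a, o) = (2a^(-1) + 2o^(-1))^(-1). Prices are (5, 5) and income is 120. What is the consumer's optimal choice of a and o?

For CES with ρ = -1, MRS = (o/a)^2.
Tangency: set MRS = p_a/p_o = 5/5 = 1.
So (o/a)^2 = 1; taking the square root, o/a = 1, i.e. o = a.
Substitute into the budget 5·a + 5·o = 120: 10·a = 120, so a* = 12 and o* = 12.

a* = 12, o* = 12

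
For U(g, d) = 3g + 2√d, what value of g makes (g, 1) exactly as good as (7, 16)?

g = 9

U(7, 16) = 29.
Set U(g, 1) = 29 and solve.
With d = 1: √1 = 1, so 3g = 29 − 2·1 = 27 and g = 9.
Check: U(9, 1) = 29.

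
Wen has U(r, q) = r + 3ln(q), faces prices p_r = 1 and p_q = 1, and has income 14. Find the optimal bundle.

MU_r = 1, MU_q = 3/q.
MRS = 1 ÷ (3/q).
Tangency: set MRS = p_r/p_q = 1/1 = 1.
MRS depends only on q: (1/3)·q = 1 ⇒ q* = 1/(1/3) = 3.
From the budget, 1·r = 14 − 1·3 = 11, so r* = 11.

r* = 11, q* = 3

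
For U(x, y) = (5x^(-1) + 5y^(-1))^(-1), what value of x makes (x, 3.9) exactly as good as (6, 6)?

U depends on (x, y) only through S = 5x^(-1) + 5y^(-1), so equal utility means equal S. At (6, 6): S = 5/3.
With y = 3.9: 5·3.9^(-1) = 50/39, so 5x^(-1) = 5/3 − 50/39 = 5/13, i.e. x^(-1) = 1/13.
Hence x = 1/(1/13) = 13.
Check: U(13, 3.9) = 0.6.

x = 13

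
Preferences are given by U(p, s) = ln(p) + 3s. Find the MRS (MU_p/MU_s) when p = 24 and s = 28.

MRS = 1/72

MU_p = 1/p, MU_s = 3.
MRS = 1/p ÷ 3.
At (24, 28): MRS = 1/72.
The indifference curve has slope −1/72 at this bundle.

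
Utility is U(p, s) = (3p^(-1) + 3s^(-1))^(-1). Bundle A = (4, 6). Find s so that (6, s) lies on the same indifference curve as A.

s = 4

U depends on (p, s) only through S = 3p^(-1) + 3s^(-1), so equal utility means equal S. At (4, 6): S = 1.25.
With p = 6: 3·6^(-1) = 0.5, so 3s^(-1) = 1.25 − 0.5 = 0.75, i.e. s^(-1) = 0.25.
Hence s = 1/0.25 = 4.
Check: U(6, 4) = 0.8.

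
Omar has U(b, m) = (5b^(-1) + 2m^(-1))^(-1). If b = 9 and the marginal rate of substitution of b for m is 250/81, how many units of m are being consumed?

m = 10

For CES with ρ = -1, MRS = (5/2)·(m/b)^2.
Setting (5/2)·(m/9)^2 = 250/81 gives (m/9)^2 = 100/81, so m/9 = 10/9 and m = 10.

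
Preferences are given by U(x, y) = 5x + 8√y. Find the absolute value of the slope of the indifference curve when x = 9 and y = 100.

MRS = 12.5

MU_x = 5, MU_y = 8/(2√y).
MRS = 5 ÷ (8/(2√y)).
At (9, 100): MRS = 12.5.
So at (9, 100) the consumer would give up 12.5 units of y for one more unit of x.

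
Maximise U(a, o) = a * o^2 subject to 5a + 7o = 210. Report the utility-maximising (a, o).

a* = 14, o* = 20

MU_a = o^2 and MU_o = 2·a·o.
MRS = MU_a/MU_o = (1/2)·o/a.
Tangency: set MRS = p_a/p_o = 5/7.
So (1/2)·o/a = 5/7, i.e. o = (10/7)·a.
Substitute into the budget 5·a + 7·o = 210: 15·a = 210, so a* = 14.
Then o* = (10/7)·14 = 20.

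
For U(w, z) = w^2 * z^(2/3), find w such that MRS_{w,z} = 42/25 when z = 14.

w = 25

MU_w = 2·w·z^(2/3) and MU_z = 2/3·w^2·z^(-1/3).
MRS = MU_w/MU_z = (3)·z/w.
Substitute z = 14: MRS = 42/w. Setting 42/w = 42/25 gives w = 42/(42/25) = 25.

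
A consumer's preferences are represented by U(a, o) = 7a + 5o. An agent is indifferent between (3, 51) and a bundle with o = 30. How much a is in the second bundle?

U(3, 51) = 276.
Set U(a, 30) = 276 and solve.
7a + 5·30 = 276 ⇒ 7a = 126 ⇒ a = 18.
Check: U(18, 30) = 276.

a = 18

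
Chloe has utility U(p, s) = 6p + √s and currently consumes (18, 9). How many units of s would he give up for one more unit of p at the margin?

MU_p = 6, MU_s = 1/(2√s).
MRS = 6 ÷ (1/(2√s)).
At (18, 9): MRS = 36.
The indifference curve has slope −36 at this bundle.

MRS = 36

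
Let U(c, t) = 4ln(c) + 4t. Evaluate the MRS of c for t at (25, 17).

MU_c = 4/c, MU_t = 4.
MRS = 4/c ÷ 4.
At (25, 17): MRS = 1/25.
So at (25, 17) the consumer would give up 1/25 units of t for one more unit of c.

MRS = 1/25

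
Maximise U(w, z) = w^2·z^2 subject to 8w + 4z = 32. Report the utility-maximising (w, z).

MU_w = 2·w·z^2 and MU_z = 2·w^2·z.
MRS = MU_w/MU_z = z/w.
Tangency: set MRS = p_w/p_z = 8/4 = 2.
So z/w = 2, i.e. z = 2·w.
Substitute into the budget 8·w + 4·z = 32: 16·w = 32, so w* = 2.
Then z* = 2·2 = 4.

w* = 2, z* = 4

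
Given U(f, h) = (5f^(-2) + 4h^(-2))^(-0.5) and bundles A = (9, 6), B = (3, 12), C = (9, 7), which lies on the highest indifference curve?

Bundle C

Evaluate utility at each bundle:
U(A) = 2.405.
U(B) = 1.309.
U(C) = 2.641.
Highest utility is C, so C ≻ A ≻ B.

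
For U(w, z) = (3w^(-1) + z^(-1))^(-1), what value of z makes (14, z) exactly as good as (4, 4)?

U depends on (w, z) only through S = 3w^(-1) + z^(-1), so equal utility means equal S. At (4, 4): S = 1.
With w = 14: 3·14^(-1) = 3/14, so z^(-1) = 1 − 3/14 = 11/14.
Hence z = 1/(11/14) = 14/11.
Check: U(14, 14/11) = 1.

z = 14/11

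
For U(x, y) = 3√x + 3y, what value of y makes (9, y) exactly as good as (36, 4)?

U(36, 4) = 30.
Set U(9, y) = 30 and solve.
With x = 9: √9 = 3, so 3y = 30 − 3·3 = 21 and y = 7.
Check: U(9, 7) = 30.

y = 7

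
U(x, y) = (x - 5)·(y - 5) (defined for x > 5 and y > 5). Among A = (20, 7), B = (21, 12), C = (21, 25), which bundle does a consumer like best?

Bundle C

Evaluate utility at each bundle:
U(A) = 30.
U(B) = 112.
U(C) = 320.
Highest utility is C, so C ≻ B ≻ A.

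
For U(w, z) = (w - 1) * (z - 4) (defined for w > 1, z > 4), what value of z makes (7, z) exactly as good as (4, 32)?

U(4, 32) = 84.
Set U(7, z) = 84 and solve.
With w = 7: (7 − 1) = 6, so (z − 4) = 84/6 = 14.
So z = 4 + 14 = 18.
Check: U(7, 18) = 84.

z = 18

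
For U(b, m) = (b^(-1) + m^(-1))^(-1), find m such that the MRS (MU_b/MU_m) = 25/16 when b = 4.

For CES with ρ = -1, MRS = (m/b)^2.
Setting (m/4)^2 = 25/16 gives m/4 = 1.25 and m = 5.

m = 5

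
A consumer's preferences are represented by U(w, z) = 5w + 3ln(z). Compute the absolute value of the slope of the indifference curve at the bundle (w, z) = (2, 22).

MU_w = 5, MU_z = 3/z.
MRS = 5 ÷ (3/z).
At (2, 22): MRS = 110/3.
That is, one extra unit of w is worth 110/3 units of z at the margin.

MRS = 110/3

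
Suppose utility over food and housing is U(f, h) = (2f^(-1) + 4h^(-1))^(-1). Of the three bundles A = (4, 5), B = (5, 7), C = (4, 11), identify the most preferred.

Bundle C

Evaluate utility at each bundle:
U(A) = 0.769.
U(B) = 1.029.
U(C) = 1.158.
Highest utility is C, so C ≻ B ≻ A.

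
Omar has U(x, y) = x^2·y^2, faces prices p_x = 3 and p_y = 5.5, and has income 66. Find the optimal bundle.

x* = 11, y* = 6

MU_x = 2·x·y^2 and MU_y = 2·x^2·y.
MRS = MU_x/MU_y = y/x.
Tangency: set MRS = p_x/p_y = 3/5.5 = 6/11.
So y/x = 6/11, i.e. y = (6/11)·x.
Substitute into the budget 3·x + 5.5·y = 66: 6·x = 66, so x* = 11.
Then y* = (6/11)·11 = 6.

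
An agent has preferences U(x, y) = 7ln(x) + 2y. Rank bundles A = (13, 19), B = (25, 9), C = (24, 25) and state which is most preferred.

Bundle C

Evaluate utility at each bundle:
U(A) = 55.955.
U(B) = 40.532.
U(C) = 72.246.
Highest utility is C, so C ≻ A ≻ B.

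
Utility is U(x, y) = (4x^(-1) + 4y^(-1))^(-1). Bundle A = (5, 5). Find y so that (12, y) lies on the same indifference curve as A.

y = 60/19

U depends on (x, y) only through S = 4x^(-1) + 4y^(-1), so equal utility means equal S. At (5, 5): S = 1.6.
With x = 12: 4·12^(-1) = 1/3, so 4y^(-1) = 1.6 − 1/3 = 19/15, i.e. y^(-1) = 19/60.
Hence y = 1/(19/60) = 60/19.
Check: U(12, 60/19) = 0.625.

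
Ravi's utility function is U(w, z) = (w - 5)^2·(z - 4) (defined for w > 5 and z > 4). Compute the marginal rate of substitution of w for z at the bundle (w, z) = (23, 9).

MU_w = 2·(w−5)·(z−4), MU_z = (w−5)^2.
MRS = (2/1)·(z−4)/(w−5).
At (23, 9): MRS = 5/9.
That is, one extra unit of w is worth 5/9 units of z at the margin.

MRS = 5/9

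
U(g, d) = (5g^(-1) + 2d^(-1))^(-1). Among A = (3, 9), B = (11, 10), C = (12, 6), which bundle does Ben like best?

Bundle B

Evaluate utility at each bundle:
U(A) = 0.529.
U(B) = 1.528.
U(C) = 1.333.
Highest utility is B, so B ≻ C ≻ A.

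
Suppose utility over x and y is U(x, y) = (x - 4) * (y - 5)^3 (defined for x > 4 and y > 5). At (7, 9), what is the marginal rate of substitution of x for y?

MRS = 4/9

MU_x = (y−5)^3, MU_y = 3·(x−4)·(y−5)^2.
MRS = (1/3)·(y−5)/(x−4).
At (7, 9): MRS = 4/9.
That is, one extra unit of x is worth 4/9 units of y at the margin.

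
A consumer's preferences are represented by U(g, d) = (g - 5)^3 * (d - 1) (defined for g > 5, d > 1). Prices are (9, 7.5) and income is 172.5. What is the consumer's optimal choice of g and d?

MU_g = 3·(g−5)^2·(d−1), MU_d = (g−5)^3.
MRS = (3/1)·(d−1)/(g−5).
Tangency: set MRS = p_g/p_d = 9/7.5 = 1.2.
So (3/1)·(d − 1)/(g − 5) = 1.2, i.e. (d − 1) = 0.4·(g − 5).
Rewrite the budget in excess-of-subsistence terms: 9·(g − 5) + 7.5·(d − 1) = 172.5 − 9·5 − 7.5·1 = 120.
Substituting, 12·(g − 5) = 120, so g − 5 = 10 and g* = 15.
Then d − 1 = 0.4·10 = 4, so d* = 5.

g* = 15, d* = 5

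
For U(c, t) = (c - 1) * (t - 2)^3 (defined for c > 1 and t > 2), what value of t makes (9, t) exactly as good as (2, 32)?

U(2, 32) = 27000.
Set U(9, t) = 27000 and solve.
With c = 9: (9 − 1) = 8, so (t − 2)^3 = 27000/8 = 3375.
Taking the cube root (with t > 2): t − 2 = 15, so t = 17.
Check: U(9, 17) = 27000.

t = 17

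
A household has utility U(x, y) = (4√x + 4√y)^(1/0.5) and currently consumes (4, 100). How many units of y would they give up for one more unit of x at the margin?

For CES with ρ = 0.5, MRS = √(y/x).
At (4, 100): MRS = 5.
So at (4, 100) the consumer would give up 5 units of y for one more unit of x.

MRS = 5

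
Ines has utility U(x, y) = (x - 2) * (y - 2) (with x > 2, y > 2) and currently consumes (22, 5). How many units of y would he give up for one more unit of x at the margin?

MU_x = (y−2), MU_y = (x−2).
MRS = (y−2)/(x−2).
At (22, 5): MRS = 0.15.
That is, one extra unit of x is worth 0.15 units of y at the margin.

MRS = 0.15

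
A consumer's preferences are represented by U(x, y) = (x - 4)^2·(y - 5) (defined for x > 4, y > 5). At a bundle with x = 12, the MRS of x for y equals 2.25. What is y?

y = 14

MU_x = 2·(x−4)·(y−5), MU_y = (x−4)^2.
MRS = (2/1)·(y−5)/(x−4).
Substitute x = 12: MRS = (y − 5)/4. Setting this equal to 2.25 gives y − 5 = 2.25·4 = 9, so y = 14.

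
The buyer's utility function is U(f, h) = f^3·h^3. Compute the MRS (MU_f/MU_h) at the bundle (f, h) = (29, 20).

MRS = 20/29

MU_f = 3·f^2·h^3 and MU_h = 3·f^3·h^2.
MRS = MU_f/MU_h = h/f.
At (29, 20): MRS = 20/29.
The indifference curve has slope −20/29 at this bundle.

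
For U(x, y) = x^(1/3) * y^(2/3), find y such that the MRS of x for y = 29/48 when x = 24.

MU_x = 1/3·x^(-2/3)·y^(2/3) and MU_y = 2/3·x^(1/3)·y^(-1/3).
MRS = MU_x/MU_y = (0.5)·y/x.
Substitute x = 24: MRS = y/48. Setting y/48 = 29/48 gives y = (29/48)·48 = 29.

y = 29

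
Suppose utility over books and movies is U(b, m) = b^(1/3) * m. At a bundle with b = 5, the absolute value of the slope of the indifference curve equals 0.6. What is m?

m = 9

MU_b = 1/3·b^(-2/3)·m and MU_m = b^(1/3).
MRS = MU_b/MU_m = (1/3)·m/b.
Substitute b = 5: MRS = m/15. Setting m/15 = 0.6 gives m = 0.6·15 = 9.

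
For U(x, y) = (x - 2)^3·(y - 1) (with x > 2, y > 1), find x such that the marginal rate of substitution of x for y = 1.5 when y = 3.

x = 6

MU_x = 3·(x−2)^2·(y−1), MU_y = (x−2)^3.
MRS = (3/1)·(y−1)/(x−2).
Substitute y = 3: MRS = 6/(x − 2). Setting this equal to 1.5 gives x − 2 = 6/1.5 = 4, so x = 6.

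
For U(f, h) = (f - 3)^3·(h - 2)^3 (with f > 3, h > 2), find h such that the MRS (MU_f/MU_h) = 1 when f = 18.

MU_f = 3·(f−3)^2·(h−2)^3, MU_h = 3·(f−3)^3·(h−2)^2.
MRS = (h−2)/(f−3).
Substitute f = 18: MRS = (h − 2)/15. Setting this equal to 1 gives h − 2 = 1·15 = 15, so h = 17.

h = 17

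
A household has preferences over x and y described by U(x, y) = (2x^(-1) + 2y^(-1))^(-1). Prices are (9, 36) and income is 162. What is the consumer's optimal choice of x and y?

x* = 6, y* = 3

For CES with ρ = -1, MRS = (y/x)^2.
Tangency: set MRS = p_x/p_y = 9/36 = 0.25.
So (y/x)^2 = 0.25; taking the square root, y/x = 0.5, i.e. y = 0.5·x.
Substitute into the budget 9·x + 36·y = 162: 27·x = 162, so x* = 6 and y* = 0.5·6 = 3.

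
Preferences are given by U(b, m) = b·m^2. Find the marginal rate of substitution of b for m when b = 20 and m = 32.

MU_b = m^2 and MU_m = 2·b·m.
MRS = MU_b/MU_m = (1/2)·m/b.
At (20, 32): MRS = 0.8.
That is, one extra unit of b is worth 0.8 units of m at the margin.

MRS = 0.8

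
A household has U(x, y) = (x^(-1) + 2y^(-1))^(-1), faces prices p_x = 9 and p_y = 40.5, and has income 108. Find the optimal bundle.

For CES with ρ = -1, MRS = (1/2)·(y/x)^2.
Tangency: set MRS = p_x/p_y = 9/40.5 = 2/9.
So (y/x)^2 = 4/9; taking the square root, y/x = 2/3, i.e. y = (2/3)·x.
Substitute into the budget 9·x + 40.5·y = 108: 36·x = 108, so x* = 3 and y* = (2/3)·3 = 2.

x* = 3, y* = 2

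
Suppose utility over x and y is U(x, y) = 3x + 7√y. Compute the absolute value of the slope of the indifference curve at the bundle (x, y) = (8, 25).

MU_x = 3, MU_y = 7/(2√y).
MRS = 3 ÷ (7/(2√y)).
At (8, 25): MRS = 30/7.
So at (8, 25) the consumer would give up 30/7 units of y for one more unit of x.

MRS = 30/7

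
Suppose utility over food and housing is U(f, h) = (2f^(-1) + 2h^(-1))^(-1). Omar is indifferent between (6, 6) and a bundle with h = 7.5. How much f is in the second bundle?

f = 5

U depends on (f, h) only through S = 2f^(-1) + 2h^(-1), so equal utility means equal S. At (6, 6): S = 2/3.
With h = 7.5: 2·7.5^(-1) = 4/15, so 2f^(-1) = 2/3 − 4/15 = 0.4, i.e. f^(-1) = 0.2.
Hence f = 1/0.2 = 5.
Check: U(5, 7.5) = 1.5.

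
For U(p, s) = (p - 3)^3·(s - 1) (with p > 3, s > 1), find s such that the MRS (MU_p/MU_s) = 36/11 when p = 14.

s = 13

MU_p = 3·(p−3)^2·(s−1), MU_s = (p−3)^3.
MRS = (3/1)·(s−1)/(p−3).
Substitute p = 14: MRS = (s − 1)/(11/3). Setting this equal to 36/11 gives s − 1 = (36/11)·(11/3) = 12, so s = 13.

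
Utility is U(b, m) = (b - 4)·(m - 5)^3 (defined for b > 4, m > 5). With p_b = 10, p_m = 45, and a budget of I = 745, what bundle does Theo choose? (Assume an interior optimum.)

MU_b = (m−5)^3, MU_m = 3·(b−4)·(m−5)^2.
MRS = (1/3)·(m−5)/(b−4).
Tangency: set MRS = p_b/p_m = 10/45 = 2/9.
So (1/3)·(m − 5)/(b − 4) = 2/9, i.e. (m − 5) = (2/3)·(b − 4).
Rewrite the budget in excess-of-subsistence terms: 10·(b − 4) + 45·(m − 5) = 745 − 10·4 − 45·5 = 480.
Substituting, 40·(b − 4) = 480, so b − 4 = 12 and b* = 16.
Then m − 5 = (2/3)·12 = 8, so m* = 13.

b* = 16, m* = 13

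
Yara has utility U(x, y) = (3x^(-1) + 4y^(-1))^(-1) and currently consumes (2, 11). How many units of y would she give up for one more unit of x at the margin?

MRS = 363/16

For CES with ρ = -1, MRS = (3/4)·(y/x)^2.
At (2, 11): MRS = 363/16.
So at (2, 11) the consumer would give up 363/16 units of y for one more unit of x.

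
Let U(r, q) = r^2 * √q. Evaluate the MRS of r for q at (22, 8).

MU_r = 2·r·√q and MU_q = 0.5·r^2·q^(-0.5).
MRS = MU_r/MU_q = (4)·q/r.
At (22, 8): MRS = 16/11.
So at (22, 8) the consumer would give up 16/11 units of q for one more unit of r.

MRS = 16/11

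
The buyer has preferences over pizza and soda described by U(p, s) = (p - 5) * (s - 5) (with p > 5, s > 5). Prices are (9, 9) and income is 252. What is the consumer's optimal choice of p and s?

MU_p = (s−5), MU_s = (p−5).
MRS = (s−5)/(p−5).
Tangency: set MRS = p_p/p_s = 9/9 = 1.
So (s − 5)/(p − 5) = 1, i.e. (s − 5) = (p − 5).
Rewrite the budget in excess-of-subsistence terms: 9·(p − 5) + 9·(s − 5) = 252 − 9·5 − 9·5 = 162.
Substituting, 18·(p − 5) = 162, so p − 5 = 9 and p* = 14.
Then s − 5 = 9, so s* = 14.

p* = 14, s* = 14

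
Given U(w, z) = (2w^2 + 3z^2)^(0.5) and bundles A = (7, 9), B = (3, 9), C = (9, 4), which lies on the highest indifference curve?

Evaluate utility at each bundle:
U(A) = 18.466.
U(B) = 16.155.
U(C) = 14.491.
Highest utility is A, so A ≻ B ≻ C.

Bundle A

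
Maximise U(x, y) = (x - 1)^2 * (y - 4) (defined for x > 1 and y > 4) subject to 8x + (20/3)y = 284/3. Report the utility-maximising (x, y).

x* = 6, y* = 7

MU_x = 2·(x−1)·(y−4), MU_y = (x−1)^2.
MRS = (2/1)·(y−4)/(x−1).
Tangency: set MRS = p_x/p_y = 8/(20/3) = 1.2.
So (2/1)·(y − 4)/(x − 1) = 1.2, i.e. (y − 4) = 0.6·(x − 1).
Rewrite the budget in excess-of-subsistence terms: 8·(x − 1) + (20/3)·(y − 4) = 284/3 − 8·1 − (20/3)·4 = 60.
Substituting, 12·(x − 1) = 60, so x − 1 = 5 and x* = 6.
Then y − 4 = 0.6·5 = 3, so y* = 7.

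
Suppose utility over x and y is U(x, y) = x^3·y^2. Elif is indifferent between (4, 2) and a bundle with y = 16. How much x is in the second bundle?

U(4, 2) = 256.
Set U(x, 16) = 256 and solve.
With y = 16: 16^2 = 256, so x^3 = 256/256 = 1; taking the cube root, x = 1.
Check: U(1, 16) = 256.

x = 1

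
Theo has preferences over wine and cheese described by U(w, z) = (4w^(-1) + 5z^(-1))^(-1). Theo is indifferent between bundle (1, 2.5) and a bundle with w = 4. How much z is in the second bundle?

z = 1

U depends on (w, z) only through S = 4w^(-1) + 5z^(-1), so equal utility means equal S. At (1, 2.5): S = 6.
With w = 4: 4·4^(-1) = 1, so 5z^(-1) = 6 − 1 = 5, i.e. z^(-1) = 1.
Hence z = 1/1 = 1.
Check: U(4, 1) = 0.1667.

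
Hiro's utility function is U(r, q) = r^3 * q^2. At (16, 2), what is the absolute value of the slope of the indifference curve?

MRS = 3/16

MU_r = 3·r^2·q^2 and MU_q = 2·r^3·q.
MRS = MU_r/MU_q = (3/2)·q/r.
At (16, 2): MRS = 3/16.
The indifference curve has slope −3/16 at this bundle.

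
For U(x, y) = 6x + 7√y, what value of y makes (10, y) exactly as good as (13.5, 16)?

U(13.5, 16) = 109.
Set U(10, y) = 109 and solve.
With x = 10: 7√y = 109 − 6·10 = 49, so √y = 7 and y = 49.
Check: U(10, 49) = 109.

y = 49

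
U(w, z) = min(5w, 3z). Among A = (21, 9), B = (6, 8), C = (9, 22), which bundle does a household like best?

Bundle C

Evaluate utility at each bundle:
U(A) = 27.
U(B) = 24.
U(C) = 45.
Highest utility is C, so C ≻ A ≻ B.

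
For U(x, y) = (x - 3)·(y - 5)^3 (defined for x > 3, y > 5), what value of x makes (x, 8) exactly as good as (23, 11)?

x = 163

U(23, 11) = 4320.
Set U(x, 8) = 4320 and solve.
With y = 8: (8 − 5)^3 = 27, so (x − 3) = 4320/27 = 160.
So x = 3 + 160 = 163.
Check: U(163, 8) = 4320.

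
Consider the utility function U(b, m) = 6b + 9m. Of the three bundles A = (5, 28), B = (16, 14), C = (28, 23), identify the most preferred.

Evaluate utility at each bundle:
U(A) = 282.
U(B) = 222.
U(C) = 375.
Highest utility is C, so C ≻ A ≻ B.

Bundle C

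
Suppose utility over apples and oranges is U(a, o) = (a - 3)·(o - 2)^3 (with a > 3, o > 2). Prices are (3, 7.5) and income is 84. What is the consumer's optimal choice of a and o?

a* = 8, o* = 8

MU_a = (o−2)^3, MU_o = 3·(a−3)·(o−2)^2.
MRS = (1/3)·(o−2)/(a−3).
Tangency: set MRS = p_a/p_o = 3/7.5 = 0.4.
So (1/3)·(o − 2)/(a − 3) = 0.4, i.e. (o − 2) = 1.2·(a − 3).
Rewrite the budget in excess-of-subsistence terms: 3·(a − 3) + 7.5·(o − 2) = 84 − 3·3 − 7.5·2 = 60.
Substituting, 12·(a − 3) = 60, so a − 3 = 5 and a* = 8.
Then o − 2 = 1.2·5 = 6, so o* = 8.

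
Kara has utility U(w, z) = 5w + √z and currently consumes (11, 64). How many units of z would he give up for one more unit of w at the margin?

MU_w = 5, MU_z = 1/(2√z).
MRS = 5 ÷ (1/(2√z)).
At (11, 64): MRS = 80.
So at (11, 64) the consumer would give up 80 units of z for one more unit of w.

MRS = 80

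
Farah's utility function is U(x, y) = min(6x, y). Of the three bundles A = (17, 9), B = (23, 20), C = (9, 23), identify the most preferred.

Evaluate utility at each bundle:
U(A) = 9.
U(B) = 20.
U(C) = 23.
Highest utility is C, so C ≻ B ≻ A.

Bundle C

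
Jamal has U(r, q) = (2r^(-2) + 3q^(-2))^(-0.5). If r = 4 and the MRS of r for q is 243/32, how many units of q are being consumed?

q = 9

For CES with ρ = -2, MRS = (2/3)·(q/r)^3.
Setting (2/3)·(q/4)^3 = 243/32 gives (q/4)^3 = 729/64, so q/4 = 2.25 and q = 9.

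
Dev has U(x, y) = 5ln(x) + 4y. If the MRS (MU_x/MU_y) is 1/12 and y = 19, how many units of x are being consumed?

x = 15

MU_x = 5/x, MU_y = 4.
MRS = 5/x ÷ 4.
MRS depends only on x: 1.25/x = 1/12 ⇒ x = 1.25/(1/12) = 15.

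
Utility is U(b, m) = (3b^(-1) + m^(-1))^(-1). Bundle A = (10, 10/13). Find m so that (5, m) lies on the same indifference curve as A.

U depends on (b, m) only through S = 3b^(-1) + m^(-1), so equal utility means equal S. At (10, 10/13): S = 1.6.
With b = 5: 3·5^(-1) = 0.6, so m^(-1) = 1.6 − 0.6 = 1.
Hence m = 1/1 = 1.
Check: U(5, 1) = 0.625.

m = 1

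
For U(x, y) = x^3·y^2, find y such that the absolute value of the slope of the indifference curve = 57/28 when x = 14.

y = 19

MU_x = 3·x^2·y^2 and MU_y = 2·x^3·y.
MRS = MU_x/MU_y = (3/2)·y/x.
Substitute x = 14: MRS = y/(28/3). Setting y/(28/3) = 57/28 gives y = (57/28)·(28/3) = 19.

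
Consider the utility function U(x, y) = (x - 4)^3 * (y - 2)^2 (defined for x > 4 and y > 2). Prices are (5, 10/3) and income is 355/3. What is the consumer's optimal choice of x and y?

x* = 15, y* = 13

MU_x = 3·(x−4)^2·(y−2)^2, MU_y = 2·(x−4)^3·(y−2).
MRS = (3/2)·(y−2)/(x−4).
Tangency: set MRS = p_x/p_y = 5/(10/3) = 1.5.
So (3/2)·(y − 2)/(x − 4) = 1.5, i.e. (y − 2) = (x − 4).
Rewrite the budget in excess-of-subsistence terms: 5·(x − 4) + (10/3)·(y − 2) = 355/3 − 5·4 − (10/3)·2 = 275/3.
Substituting, (25/3)·(x − 4) = 275/3, so x − 4 = 11 and x* = 15.
Then y − 2 = 11, so y* = 13.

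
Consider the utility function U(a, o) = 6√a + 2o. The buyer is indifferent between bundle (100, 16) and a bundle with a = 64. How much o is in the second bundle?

U(100, 16) = 92.
Set U(64, o) = 92 and solve.
With a = 64: √64 = 8, so 2o = 92 − 6·8 = 44 and o = 22.
Check: U(64, 22) = 92.

o = 22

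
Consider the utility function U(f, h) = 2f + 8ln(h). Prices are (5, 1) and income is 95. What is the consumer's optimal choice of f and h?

MU_f = 2, MU_h = 8/h.
MRS = 2 ÷ (8/h).
Tangency: set MRS = p_f/p_h = 5/1 = 5.
MRS depends only on h: 0.25·h = 5 ⇒ h* = 5/0.25 = 20.
From the budget, 5·f = 95 − 1·20 = 75, so f* = 15.

f* = 15, h* = 20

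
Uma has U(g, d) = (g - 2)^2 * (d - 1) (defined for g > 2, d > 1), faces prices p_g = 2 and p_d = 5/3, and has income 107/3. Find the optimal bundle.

MU_g = 2·(g−2)·(d−1), MU_d = (g−2)^2.
MRS = (2/1)·(d−1)/(g−2).
Tangency: set MRS = p_g/p_d = 2/(5/3) = 1.2.
So (2/1)·(d − 1)/(g − 2) = 1.2, i.e. (d − 1) = 0.6·(g − 2).
Rewrite the budget in excess-of-subsistence terms: 2·(g − 2) + (5/3)·(d − 1) = 107/3 − 2·2 − (5/3)·1 = 30.
Substituting, 3·(g − 2) = 30, so g − 2 = 10 and g* = 12.
Then d − 1 = 0.6·10 = 6, so d* = 7.

g* = 12, d* = 7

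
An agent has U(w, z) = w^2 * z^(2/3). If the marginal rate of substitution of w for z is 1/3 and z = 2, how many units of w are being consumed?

MU_w = 2·w·z^(2/3) and MU_z = 2/3·w^2·z^(-1/3).
MRS = MU_w/MU_z = (3)·z/w.
Substitute z = 2: MRS = 6/w. Setting 6/w = 1/3 gives w = 6/(1/3) = 18.

w = 18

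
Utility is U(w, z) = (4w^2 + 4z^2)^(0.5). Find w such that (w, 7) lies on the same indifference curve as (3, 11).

w = 9

U depends on (w, z) only through S = 4w^2 + 4z^2, so equal utility means equal S. At (3, 11): S = 520.
With z = 7: 4·7^2 = 196, so 4w^2 = 520 − 196 = 324, i.e. w^2 = 81.
Hence w = √81 = 9.
Check: U(9, 7) = 22.8035.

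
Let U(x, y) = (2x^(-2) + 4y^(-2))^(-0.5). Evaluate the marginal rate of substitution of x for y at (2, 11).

For CES with ρ = -2, MRS = (2/4)·(y/x)^3.
At (2, 11): MRS = 1331/16.
So at (2, 11) the consumer would give up 1331/16 units of y for one more unit of x.

MRS = 1331/16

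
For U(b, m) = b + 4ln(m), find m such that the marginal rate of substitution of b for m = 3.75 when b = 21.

MU_b = 1, MU_m = 4/m.
MRS = 1 ÷ (4/m).
MRS depends only on m: 0.25·m = 3.75 ⇒ m = 3.75/0.25 = 15.

m = 15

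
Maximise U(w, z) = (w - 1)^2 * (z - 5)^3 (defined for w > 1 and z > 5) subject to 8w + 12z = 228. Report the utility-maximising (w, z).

w* = 9, z* = 13

MU_w = 2·(w−1)·(z−5)^3, MU_z = 3·(w−1)^2·(z−5)^2.
MRS = (2/3)·(z−5)/(w−1).
Tangency: set MRS = p_w/p_z = 8/12 = 2/3.
So (2/3)·(z − 5)/(w − 1) = 2/3, i.e. (z − 5) = (w − 1).
Rewrite the budget in excess-of-subsistence terms: 8·(w − 1) + 12·(z − 5) = 228 − 8·1 − 12·5 = 160.
Substituting, 20·(w − 1) = 160, so w − 1 = 8 and w* = 9.
Then z − 5 = 8, so z* = 13.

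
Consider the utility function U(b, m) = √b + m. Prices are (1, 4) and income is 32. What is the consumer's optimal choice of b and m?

MU_b = 1/(2√b), MU_m = 1.
MRS = 1/(2√b) ÷ 1.
Tangency: set MRS = p_b/p_m = 1/4 = 0.25.
MRS depends only on b: 0.5/√b = 0.25 ⇒ √b = 0.5/0.25 = 2 ⇒ b* = 4.
From the budget, 4·m = 32 − 1·4 = 28, so m* = 7.

b* = 4, m* = 7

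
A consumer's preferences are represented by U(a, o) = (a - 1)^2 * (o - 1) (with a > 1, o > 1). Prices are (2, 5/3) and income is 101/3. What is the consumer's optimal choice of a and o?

MU_a = 2·(a−1)·(o−1), MU_o = (a−1)^2.
MRS = (2/1)·(o−1)/(a−1).
Tangency: set MRS = p_a/p_o = 2/(5/3) = 1.2.
So (2/1)·(o − 1)/(a − 1) = 1.2, i.e. (o − 1) = 0.6·(a − 1).
Rewrite the budget in excess-of-subsistence terms: 2·(a − 1) + (5/3)·(o − 1) = 101/3 − 2·1 − (5/3)·1 = 30.
Substituting, 3·(a − 1) = 30, so a − 1 = 10 and a* = 11.
Then o − 1 = 0.6·10 = 6, so o* = 7.

a* = 11, o* = 7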